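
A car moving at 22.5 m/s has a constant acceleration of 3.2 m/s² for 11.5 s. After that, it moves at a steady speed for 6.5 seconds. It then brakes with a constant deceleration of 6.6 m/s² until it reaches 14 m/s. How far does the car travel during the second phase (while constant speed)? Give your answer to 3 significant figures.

385 m

Phase 1 (accelerating): v₀ = 22.5 m/s, a = 3.2 m/s².
v = v₀ + at = 22.5 + (3.2)(11.5) = 59.3 m/s
Δx = v₀t + ½at² = 22.5·11.5 + 0.5·3.2·11.5² = 470 m

Phase 2 (constant speed): v₀ = 59.3 m/s, a = 0 m/s².
v = v₀ + at = 59.3 + (0)(6.5) = 59.3 m/s
Δx = v₀t + ½at² = 59.3·6.5 + 0.5·0·6.5² = 385 m
Distance in phase 2 = 385 m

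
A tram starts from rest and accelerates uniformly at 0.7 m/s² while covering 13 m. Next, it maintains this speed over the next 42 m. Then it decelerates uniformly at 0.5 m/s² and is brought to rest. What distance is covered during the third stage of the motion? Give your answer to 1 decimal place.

18.2 m

Phase 1 (accelerating): v₀ = 0 m/s, a = 0.7 m/s².
v² = v₀² + 2aΔx = 0² + 2·0.7·13 = 18.2 → v = 4.27 m/s
t = (v − v₀)/a = (4.27 − 0)/0.7 = 6.09 s

Phase 2 (constant speed): v₀ = 4.27 m/s, a = 0 m/s².
Constant speed: t = d/v = 42/4.27 = 9.84 s

Phase 3 (decelerating): v₀ = 4.27 m/s, a = -0.5 m/s².
v = v₀ + at → t = (0 − 4.27) / -0.5 = 8.53 s
v² = v₀² + 2aΔx → Δx = (0² − 4.27²)/(2·-0.5) = 18.2 m
Distance in phase 3 = 18.2 m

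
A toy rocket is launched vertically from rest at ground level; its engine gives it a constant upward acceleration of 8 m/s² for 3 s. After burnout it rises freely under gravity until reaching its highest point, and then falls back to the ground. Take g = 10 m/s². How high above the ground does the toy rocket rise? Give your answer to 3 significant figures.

Phase 1 (powered ascent): v₀ = 0 m/s, a = 8 m/s².
v = v₀ + at = 0 + (8)(3) = 24.0 m/s
Δx = v₀t + ½at² = 0·3 + 0.5·8·3² = 36.0 m

Phase 2 (coasting upward): v₀ = 24.0 m/s, a = -10 m/s².
v = v₀ + at → t = (0 − 24.0) / -10 = 2.40 s
v² = v₀² + 2aΔx → Δx = (0² − 24.0²)/(2·-10) = 28.8 m
Maximum height = 36.0 + 28.8 = 64.8 m

64.8 m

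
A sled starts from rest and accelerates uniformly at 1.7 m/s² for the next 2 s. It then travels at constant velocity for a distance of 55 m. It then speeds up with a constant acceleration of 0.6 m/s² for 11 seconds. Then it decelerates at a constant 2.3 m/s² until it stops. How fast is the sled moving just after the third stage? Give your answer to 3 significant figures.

Phase 1 (accelerating): v₀ = 0 m/s, a = 1.7 m/s².
v = v₀ + at = 0 + (1.7)(2) = 3.40 m/s
Δx = v₀t + ½at² = 0·2 + 0.5·1.7·2² = 3.40 m

Phase 2 (constant speed): v₀ = 3.40 m/s, a = 0 m/s².
Constant speed: t = d/v = 55/3.40 = 16.2 s

Phase 3 (accelerating): v₀ = 3.40 m/s, a = 0.6 m/s².
v = v₀ + at = 3.40 + (0.6)(11) = 10.0 m/s
Δx = v₀t + ½at² = 3.40·11 + 0.5·0.6·11² = 73.7 m
Speed at end of phase 3 = 10.0 m/s

10.0 m/s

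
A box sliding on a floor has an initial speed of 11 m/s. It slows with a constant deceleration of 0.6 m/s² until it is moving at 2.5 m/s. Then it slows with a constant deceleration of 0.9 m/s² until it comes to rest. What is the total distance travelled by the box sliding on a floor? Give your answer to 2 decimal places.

99.10 m

Phase 1 (decelerating): v₀ = 11.0 m/s, a = -0.6 m/s².
v = v₀ + at → t = (2.5 − 11.0) / -0.6 = 14.2 s
v² = v₀² + 2aΔx → Δx = (2.5² − 11.0²)/(2·-0.6) = 95.6 m

Phase 2 (decelerating): v₀ = 2.50 m/s, a = -0.9 m/s².
v = v₀ + at → t = (0 − 2.50) / -0.9 = 2.78 s
v² = v₀² + 2aΔx → Δx = (0² − 2.50²)/(2·-0.9) = 3.47 m
Total distance = 95.6 + 3.47 = 99.1 m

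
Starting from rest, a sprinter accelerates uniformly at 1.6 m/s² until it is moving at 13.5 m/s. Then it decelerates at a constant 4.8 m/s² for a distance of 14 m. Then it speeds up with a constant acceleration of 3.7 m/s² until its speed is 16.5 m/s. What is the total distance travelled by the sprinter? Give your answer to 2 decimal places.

Phase 1 (accelerating): v₀ = 0 m/s, a = 1.6 m/s².
v = v₀ + at → t = (13.5 − 0) / 1.6 = 8.44 s
v² = v₀² + 2aΔx → Δx = (13.5² − 0²)/(2·1.6) = 57.0 m

Phase 2 (decelerating): v₀ = 13.5 m/s, a = -4.8 m/s².
v² = v₀² + 2aΔx = 13.5² + 2·-4.8·14 = 47.8 → v = 6.92 m/s
t = (v − v₀)/a = (6.92 − 13.5)/-4.8 = 1.37 s

Phase 3 (accelerating): v₀ = 6.92 m/s, a = 3.7 m/s².
v = v₀ + at → t = (16.5 − 6.92) / 3.7 = 2.59 s
v² = v₀² + 2aΔx → Δx = (16.5² − 6.92²)/(2·3.7) = 30.3 m
Total distance = 57.0 + 14.0 + 30.3 = 101 m

101.28 m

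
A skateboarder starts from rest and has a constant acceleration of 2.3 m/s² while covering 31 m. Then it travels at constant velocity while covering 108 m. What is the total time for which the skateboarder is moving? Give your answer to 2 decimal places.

14.24 s

Phase 1 (accelerating): v₀ = 0 m/s, a = 2.3 m/s².
v² = v₀² + 2aΔx = 0² + 2·2.3·31 = 143 → v = 11.9 m/s
t = (v − v₀)/a = (11.9 − 0)/2.3 = 5.19 s

Phase 2 (constant speed): v₀ = 11.9 m/s, a = 0 m/s².
Constant speed: t = d/v = 108/11.9 = 9.04 s
Total time = 5.19 + 9.04 = 14.2 s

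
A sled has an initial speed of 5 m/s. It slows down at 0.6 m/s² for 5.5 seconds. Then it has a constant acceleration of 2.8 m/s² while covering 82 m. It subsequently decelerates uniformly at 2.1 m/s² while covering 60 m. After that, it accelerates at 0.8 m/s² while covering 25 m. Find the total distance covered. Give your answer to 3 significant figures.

Phase 1 (decelerating): v₀ = 5.00 m/s, a = -0.6 m/s².
v = v₀ + at = 5.00 + (-0.6)(5.5) = 1.70 m/s
Δx = v₀t + ½at² = 5.00·5.5 + 0.5·-0.6·5.5² = 18.4 m

Phase 2 (accelerating): v₀ = 1.70 m/s, a = 2.8 m/s².
v² = v₀² + 2aΔx = 1.70² + 2·2.8·82 = 462 → v = 21.5 m/s
t = (v − v₀)/a = (21.5 − 1.70)/2.8 = 7.07 s

Phase 3 (decelerating): v₀ = 21.5 m/s, a = -2.1 m/s².
v² = v₀² + 2aΔx = 21.5² + 2·-2.1·60 = 210 → v = 14.5 m/s
t = (v − v₀)/a = (14.5 − 21.5)/-2.1 = 3.33 s

Phase 4 (accelerating): v₀ = 14.5 m/s, a = 0.8 m/s².
v² = v₀² + 2aΔx = 14.5² + 2·0.8·25 = 250 → v = 15.8 m/s
t = (v − v₀)/a = (15.8 − 14.5)/0.8 = 1.65 s
Total distance = 18.4 + 82.0 + 60.0 + 25.0 = 185 m

185 m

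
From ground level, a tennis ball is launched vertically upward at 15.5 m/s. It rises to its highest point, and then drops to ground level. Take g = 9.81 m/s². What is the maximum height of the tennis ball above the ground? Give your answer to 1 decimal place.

12.2 m

Phase 1 (rising): v₀ = 15.5 m/s, a = -9.81 m/s².
v = v₀ + at → t = (0 − 15.5) / -9.81 = 1.58 s
v² = v₀² + 2aΔx → Δx = (0² − 15.5²)/(2·-9.81) = 12.2 m
Maximum height = 12.2 m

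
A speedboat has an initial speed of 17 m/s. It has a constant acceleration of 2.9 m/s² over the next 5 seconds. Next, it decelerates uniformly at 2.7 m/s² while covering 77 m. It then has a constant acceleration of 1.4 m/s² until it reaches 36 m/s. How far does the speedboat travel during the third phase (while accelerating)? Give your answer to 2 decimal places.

256.98 m

Phase 1 (accelerating): v₀ = 17.0 m/s, a = 2.9 m/s².
v = v₀ + at = 17.0 + (2.9)(5) = 31.5 m/s
Δx = v₀t + ½at² = 17.0·5 + 0.5·2.9·5² = 121 m

Phase 2 (decelerating): v₀ = 31.5 m/s, a = -2.7 m/s².
v² = v₀² + 2aΔx = 31.5² + 2·-2.7·77 = 576 → v = 24.0 m/s
t = (v − v₀)/a = (24.0 − 31.5)/-2.7 = 2.77 s

Phase 3 (accelerating): v₀ = 24.0 m/s, a = 1.4 m/s².
v = v₀ + at → t = (36 − 24.0) / 1.4 = 8.56 s
v² = v₀² + 2aΔx → Δx = (36² − 24.0²)/(2·1.4) = 257 m
Distance in phase 3 = 257 m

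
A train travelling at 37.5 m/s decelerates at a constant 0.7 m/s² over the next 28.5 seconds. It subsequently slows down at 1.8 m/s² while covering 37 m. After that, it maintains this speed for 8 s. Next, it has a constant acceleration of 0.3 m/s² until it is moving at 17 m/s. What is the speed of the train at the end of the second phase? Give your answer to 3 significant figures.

Phase 1 (decelerating): v₀ = 37.5 m/s, a = -0.7 m/s².
v = v₀ + at = 37.5 + (-0.7)(28.5) = 17.6 m/s
Δx = v₀t + ½at² = 37.5·28.5 + 0.5·-0.7·28.5² = 784 m

Phase 2 (decelerating): v₀ = 17.6 m/s, a = -1.8 m/s².
v² = v₀² + 2aΔx = 17.6² + 2·-1.8·37 = 175 → v = 13.2 m/s
t = (v − v₀)/a = (13.2 − 17.6)/-1.8 = 2.40 s
Speed at end of phase 2 = 13.2 m/s

13.2 m/s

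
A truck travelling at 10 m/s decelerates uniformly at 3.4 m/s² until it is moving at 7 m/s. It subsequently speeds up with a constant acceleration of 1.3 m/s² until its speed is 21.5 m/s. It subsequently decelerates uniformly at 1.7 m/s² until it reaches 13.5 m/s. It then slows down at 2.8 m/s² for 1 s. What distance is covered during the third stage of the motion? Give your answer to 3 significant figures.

Phase 1 (decelerating): v₀ = 10.0 m/s, a = -3.4 m/s².
v = v₀ + at → t = (7 − 10.0) / -3.4 = 0.882 s
v² = v₀² + 2aΔx → Δx = (7² − 10.0²)/(2·-3.4) = 7.50 m

Phase 2 (accelerating): v₀ = 7.00 m/s, a = 1.3 m/s².
v = v₀ + at → t = (21.5 − 7.00) / 1.3 = 11.2 s
v² = v₀² + 2aΔx → Δx = (21.5² − 7.00²)/(2·1.3) = 159 m

Phase 3 (decelerating): v₀ = 21.5 m/s, a = -1.7 m/s².
v = v₀ + at → t = (13.5 − 21.5) / -1.7 = 4.71 s
v² = v₀² + 2aΔx → Δx = (13.5² − 21.5²)/(2·-1.7) = 82.4 m
Distance in phase 3 = 82.4 m

82.4 m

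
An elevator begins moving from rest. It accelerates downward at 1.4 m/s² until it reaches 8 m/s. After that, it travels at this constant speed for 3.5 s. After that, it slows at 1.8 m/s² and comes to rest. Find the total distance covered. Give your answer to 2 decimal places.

68.63 m

Phase 1 (accelerating): v₀ = 0 m/s, a = 1.4 m/s².
v = v₀ + at → t = (8 − 0) / 1.4 = 5.71 s
v² = v₀² + 2aΔx → Δx = (8² − 0²)/(2·1.4) = 22.9 m

Phase 2 (constant speed): v₀ = 8.00 m/s, a = 0 m/s².
v = v₀ + at = 8.00 + (0)(3.5) = 8.00 m/s
Δx = v₀t + ½at² = 8.00·3.5 + 0.5·0·3.5² = 28.0 m

Phase 3 (decelerating): v₀ = 8.00 m/s, a = -1.8 m/s².
v = v₀ + at → t = (0 − 8.00) / -1.8 = 4.44 s
v² = v₀² + 2aΔx → Δx = (0² − 8.00²)/(2·-1.8) = 17.8 m
Total distance = 22.9 + 28.0 + 17.8 = 68.6 m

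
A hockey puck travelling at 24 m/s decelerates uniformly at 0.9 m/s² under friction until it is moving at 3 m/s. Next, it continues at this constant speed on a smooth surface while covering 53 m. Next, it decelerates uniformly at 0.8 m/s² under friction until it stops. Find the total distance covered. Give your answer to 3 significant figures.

374 m

Phase 1 (decelerating): v₀ = 24.0 m/s, a = -0.9 m/s².
v = v₀ + at → t = (3 − 24.0) / -0.9 = 23.3 s
v² = v₀² + 2aΔx → Δx = (3² − 24.0²)/(2·-0.9) = 315 m

Phase 2 (constant speed): v₀ = 3.00 m/s, a = 0 m/s².
Constant speed: t = d/v = 53/3.00 = 17.7 s

Phase 3 (decelerating): v₀ = 3.00 m/s, a = -0.8 m/s².
v = v₀ + at → t = (0 − 3.00) / -0.8 = 3.75 s
v² = v₀² + 2aΔx → Δx = (0² − 3.00²)/(2·-0.8) = 5.62 m
Total distance = 315 + 53.0 + 5.62 = 374 m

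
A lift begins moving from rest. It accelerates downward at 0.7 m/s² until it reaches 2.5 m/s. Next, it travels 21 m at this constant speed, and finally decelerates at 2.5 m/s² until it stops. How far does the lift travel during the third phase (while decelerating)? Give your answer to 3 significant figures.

Phase 1 (accelerating): v₀ = 0 m/s, a = 0.7 m/s².
v = v₀ + at → t = (2.5 − 0) / 0.7 = 3.57 s
v² = v₀² + 2aΔx → Δx = (2.5² − 0²)/(2·0.7) = 4.46 m

Phase 2 (constant speed): v₀ = 2.50 m/s, a = 0 m/s².
Constant speed: t = d/v = 21/2.50 = 8.40 s

Phase 3 (decelerating): v₀ = 2.50 m/s, a = -2.5 m/s².
v = v₀ + at → t = (0 − 2.50) / -2.5 = 1.00 s
v² = v₀² + 2aΔx → Δx = (0² − 2.50²)/(2·-2.5) = 1.25 m
Distance in phase 3 = 1.25 m

1.25 m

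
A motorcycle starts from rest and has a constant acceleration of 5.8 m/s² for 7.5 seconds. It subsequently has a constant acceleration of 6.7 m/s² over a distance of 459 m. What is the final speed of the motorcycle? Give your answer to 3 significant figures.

Phase 1 (accelerating): v₀ = 0 m/s, a = 5.8 m/s².
v = v₀ + at = 0 + (5.8)(7.5) = 43.5 m/s
Δx = v₀t + ½at² = 0·7.5 + 0.5·5.8·7.5² = 163 m

Phase 2 (accelerating): v₀ = 43.5 m/s, a = 6.7 m/s².
v² = v₀² + 2aΔx = 43.5² + 2·6.7·459 = 8040 → v = 89.7 m/s
t = (v − v₀)/a = (89.7 − 43.5)/6.7 = 6.89 s
Final speed = 89.7 m/s

89.7 m/s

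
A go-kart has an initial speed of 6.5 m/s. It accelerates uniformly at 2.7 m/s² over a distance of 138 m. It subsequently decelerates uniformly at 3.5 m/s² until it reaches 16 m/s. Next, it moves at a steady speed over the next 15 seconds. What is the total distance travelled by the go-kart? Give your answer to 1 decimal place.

Phase 1 (accelerating): v₀ = 6.50 m/s, a = 2.7 m/s².
v² = v₀² + 2aΔx = 6.50² + 2·2.7·138 = 787 → v = 28.1 m/s
t = (v − v₀)/a = (28.1 − 6.50)/2.7 = 7.99 s

Phase 2 (decelerating): v₀ = 28.1 m/s, a = -3.5 m/s².
v = v₀ + at → t = (16 − 28.1) / -3.5 = 3.45 s
v² = v₀² + 2aΔx → Δx = (16² − 28.1²)/(2·-3.5) = 75.9 m

Phase 3 (constant speed): v₀ = 16.0 m/s, a = 0 m/s².
v = v₀ + at = 16.0 + (0)(15) = 16.0 m/s
Δx = v₀t + ½at² = 16.0·15 + 0.5·0·15² = 240 m
Total distance = 138 + 75.9 + 240 = 454 m

453.9 m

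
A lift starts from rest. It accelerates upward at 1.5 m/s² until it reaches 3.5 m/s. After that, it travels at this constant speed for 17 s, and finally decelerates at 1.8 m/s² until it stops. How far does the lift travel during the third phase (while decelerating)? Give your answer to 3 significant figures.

3.40 m

Phase 1 (accelerating): v₀ = 0 m/s, a = 1.5 m/s².
v = v₀ + at → t = (3.5 − 0) / 1.5 = 2.33 s
v² = v₀² + 2aΔx → Δx = (3.5² − 0²)/(2·1.5) = 4.08 m

Phase 2 (constant speed): v₀ = 3.50 m/s, a = 0 m/s².
v = v₀ + at = 3.50 + (0)(17) = 3.50 m/s
Δx = v₀t + ½at² = 3.50·17 + 0.5·0·17² = 59.5 m

Phase 3 (decelerating): v₀ = 3.50 m/s, a = -1.8 m/s².
v = v₀ + at → t = (0 − 3.50) / -1.8 = 1.94 s
v² = v₀² + 2aΔx → Δx = (0² − 3.50²)/(2·-1.8) = 3.40 m
Distance in phase 3 = 3.40 m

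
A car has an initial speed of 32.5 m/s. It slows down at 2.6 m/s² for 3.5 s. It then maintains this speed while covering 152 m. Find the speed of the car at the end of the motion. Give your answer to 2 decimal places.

Phase 1 (decelerating): v₀ = 32.5 m/s, a = -2.6 m/s².
v = v₀ + at = 32.5 + (-2.6)(3.5) = 23.4 m/s
Δx = v₀t + ½at² = 32.5·3.5 + 0.5·-2.6·3.5² = 97.8 m

Phase 2 (constant speed): v₀ = 23.4 m/s, a = 0 m/s².
Constant speed: t = d/v = 152/23.4 = 6.50 s
Final speed = 23.4 m/s

23.40 m/s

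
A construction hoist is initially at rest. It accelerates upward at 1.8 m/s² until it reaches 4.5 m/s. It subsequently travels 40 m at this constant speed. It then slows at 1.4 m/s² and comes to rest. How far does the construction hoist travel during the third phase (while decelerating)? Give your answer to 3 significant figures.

Phase 1 (accelerating): v₀ = 0 m/s, a = 1.8 m/s².
v = v₀ + at → t = (4.5 − 0) / 1.8 = 2.50 s
v² = v₀² + 2aΔx → Δx = (4.5² − 0²)/(2·1.8) = 5.62 m

Phase 2 (constant speed): v₀ = 4.50 m/s, a = 0 m/s².
Constant speed: t = d/v = 40/4.50 = 8.89 s

Phase 3 (decelerating): v₀ = 4.50 m/s, a = -1.4 m/s².
v = v₀ + at → t = (0 − 4.50) / -1.4 = 3.21 s
v² = v₀² + 2aΔx → Δx = (0² − 4.50²)/(2·-1.4) = 7.23 m
Distance in phase 3 = 7.23 m

7.23 m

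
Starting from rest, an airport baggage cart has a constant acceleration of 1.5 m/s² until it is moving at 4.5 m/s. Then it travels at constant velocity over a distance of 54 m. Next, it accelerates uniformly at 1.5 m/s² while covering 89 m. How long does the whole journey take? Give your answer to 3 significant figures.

Phase 1 (accelerating): v₀ = 0 m/s, a = 1.5 m/s².
v = v₀ + at → t = (4.5 − 0) / 1.5 = 3.00 s
v² = v₀² + 2aΔx → Δx = (4.5² − 0²)/(2·1.5) = 6.75 m

Phase 2 (constant speed): v₀ = 4.50 m/s, a = 0 m/s².
Constant speed: t = d/v = 54/4.50 = 12.0 s

Phase 3 (accelerating): v₀ = 4.50 m/s, a = 1.5 m/s².
v² = v₀² + 2aΔx = 4.50² + 2·1.5·89 = 287 → v = 16.9 m/s
t = (v − v₀)/a = (16.9 − 4.50)/1.5 = 8.30 s
Total time = 3.00 + 12.0 + 8.30 = 23.3 s

23.3 s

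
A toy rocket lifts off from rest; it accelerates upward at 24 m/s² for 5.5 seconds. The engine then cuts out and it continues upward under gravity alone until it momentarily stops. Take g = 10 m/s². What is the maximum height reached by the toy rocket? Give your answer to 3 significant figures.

Phase 1 (powered ascent): v₀ = 0 m/s, a = 24 m/s².
v = v₀ + at = 0 + (24)(5.5) = 132 m/s
Δx = v₀t + ½at² = 0·5.5 + 0.5·24·5.5² = 363 m

Phase 2 (coasting upward): v₀ = 132 m/s, a = -10 m/s².
v = v₀ + at → t = (0 − 132) / -10 = 13.2 s
v² = v₀² + 2aΔx → Δx = (0² − 132²)/(2·-10) = 871 m
Maximum height = 363 + 871 = 1230 m

1230 m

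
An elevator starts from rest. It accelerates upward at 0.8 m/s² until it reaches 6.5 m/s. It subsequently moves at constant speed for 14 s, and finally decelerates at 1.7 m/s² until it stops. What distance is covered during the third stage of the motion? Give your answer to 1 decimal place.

12.4 m

Phase 1 (accelerating): v₀ = 0 m/s, a = 0.8 m/s².
v = v₀ + at → t = (6.5 − 0) / 0.8 = 8.12 s
v² = v₀² + 2aΔx → Δx = (6.5² − 0²)/(2·0.8) = 26.4 m

Phase 2 (constant speed): v₀ = 6.50 m/s, a = 0 m/s².
v = v₀ + at = 6.50 + (0)(14) = 6.50 m/s
Δx = v₀t + ½at² = 6.50·14 + 0.5·0·14² = 91.0 m

Phase 3 (decelerating): v₀ = 6.50 m/s, a = -1.7 m/s².
v = v₀ + at → t = (0 − 6.50) / -1.7 = 3.82 s
v² = v₀² + 2aΔx → Δx = (0² − 6.50²)/(2·-1.7) = 12.4 m
Distance in phase 3 = 12.4 m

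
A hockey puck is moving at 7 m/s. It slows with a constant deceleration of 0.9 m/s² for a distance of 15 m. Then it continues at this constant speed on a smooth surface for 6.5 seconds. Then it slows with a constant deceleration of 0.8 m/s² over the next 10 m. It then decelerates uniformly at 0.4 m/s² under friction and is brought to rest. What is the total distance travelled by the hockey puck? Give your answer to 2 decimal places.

62.99 m

Phase 1 (decelerating): v₀ = 7.00 m/s, a = -0.9 m/s².
v² = v₀² + 2aΔx = 7.00² + 2·-0.9·15 = 22.0 → v = 4.69 m/s
t = (v − v₀)/a = (4.69 − 7.00)/-0.9 = 2.57 s

Phase 2 (constant speed): v₀ = 4.69 m/s, a = 0 m/s².
v = v₀ + at = 4.69 + (0)(6.5) = 4.69 m/s
Δx = v₀t + ½at² = 4.69·6.5 + 0.5·0·6.5² = 30.5 m

Phase 3 (decelerating): v₀ = 4.69 m/s, a = -0.8 m/s².
v² = v₀² + 2aΔx = 4.69² + 2·-0.8·10 = 6.00 → v = 2.45 m/s
t = (v − v₀)/a = (2.45 − 4.69)/-0.8 = 2.80 s

Phase 4 (decelerating): v₀ = 2.45 m/s, a = -0.4 m/s².
v = v₀ + at → t = (0 − 2.45) / -0.4 = 6.12 s
v² = v₀² + 2aΔx → Δx = (0² − 2.45²)/(2·-0.4) = 7.50 m
Total distance = 15.0 + 30.5 + 10.0 + 7.50 = 63.0 m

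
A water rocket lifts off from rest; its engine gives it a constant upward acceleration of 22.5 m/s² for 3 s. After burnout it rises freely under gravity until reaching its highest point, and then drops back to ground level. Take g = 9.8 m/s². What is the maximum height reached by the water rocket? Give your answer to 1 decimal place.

Phase 1 (powered ascent): v₀ = 0 m/s, a = 22.5 m/s².
v = v₀ + at = 0 + (22.5)(3) = 67.5 m/s
Δx = v₀t + ½at² = 0·3 + 0.5·22.5·3² = 101 m

Phase 2 (coasting upward): v₀ = 67.5 m/s, a = -9.8 m/s².
v = v₀ + at → t = (0 − 67.5) / -9.8 = 6.89 s
v² = v₀² + 2aΔx → Δx = (0² − 67.5²)/(2·-9.8) = 232 m
Maximum height = 101 + 232 = 334 m

333.7 m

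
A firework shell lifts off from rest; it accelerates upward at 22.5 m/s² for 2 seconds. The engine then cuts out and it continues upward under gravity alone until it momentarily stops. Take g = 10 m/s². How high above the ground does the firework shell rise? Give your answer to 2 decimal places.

146.25 m

Phase 1 (powered ascent): v₀ = 0 m/s, a = 22.5 m/s².
v = v₀ + at = 0 + (22.5)(2) = 45.0 m/s
Δx = v₀t + ½at² = 0·2 + 0.5·22.5·2² = 45.0 m

Phase 2 (coasting upward): v₀ = 45.0 m/s, a = -10 m/s².
v = v₀ + at → t = (0 − 45.0) / -10 = 4.50 s
v² = v₀² + 2aΔx → Δx = (0² − 45.0²)/(2·-10) = 101 m
Maximum height = 45.0 + 101 = 146 m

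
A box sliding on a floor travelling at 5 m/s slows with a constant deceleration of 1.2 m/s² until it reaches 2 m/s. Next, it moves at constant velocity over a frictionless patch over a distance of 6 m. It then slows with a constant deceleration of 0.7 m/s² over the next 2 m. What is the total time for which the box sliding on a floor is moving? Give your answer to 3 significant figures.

6.79 s

Phase 1 (decelerating): v₀ = 5.00 m/s, a = -1.2 m/s².
v = v₀ + at → t = (2 − 5.00) / -1.2 = 2.50 s
v² = v₀² + 2aΔx → Δx = (2² − 5.00²)/(2·-1.2) = 8.75 m

Phase 2 (constant speed): v₀ = 2.00 m/s, a = 0 m/s².
Constant speed: t = d/v = 6/2.00 = 3.00 s

Phase 3 (decelerating): v₀ = 2.00 m/s, a = -0.7 m/s².
v² = v₀² + 2aΔx = 2.00² + 2·-0.7·2 = 1.20 → v = 1.10 m/s
t = (v − v₀)/a = (1.10 − 2.00)/-0.7 = 1.29 s
Total time = 2.50 + 3.00 + 1.29 = 6.79 s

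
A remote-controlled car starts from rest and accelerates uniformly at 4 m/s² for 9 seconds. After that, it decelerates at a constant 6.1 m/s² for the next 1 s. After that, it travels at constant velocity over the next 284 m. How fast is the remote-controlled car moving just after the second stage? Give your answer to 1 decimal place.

Phase 1 (accelerating): v₀ = 0 m/s, a = 4 m/s².
v = v₀ + at = 0 + (4)(9) = 36.0 m/s
Δx = v₀t + ½at² = 0·9 + 0.5·4·9² = 162 m

Phase 2 (decelerating): v₀ = 36.0 m/s, a = -6.1 m/s².
v = v₀ + at = 36.0 + (-6.1)(1) = 29.9 m/s
Δx = v₀t + ½at² = 36.0·1 + 0.5·-6.1·1² = 33.0 m
Speed at end of phase 2 = 29.9 m/s

29.9 m/s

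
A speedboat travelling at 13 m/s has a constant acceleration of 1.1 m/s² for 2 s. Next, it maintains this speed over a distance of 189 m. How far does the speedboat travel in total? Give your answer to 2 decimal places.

Phase 1 (accelerating): v₀ = 13.0 m/s, a = 1.1 m/s².
v = v₀ + at = 13.0 + (1.1)(2) = 15.2 m/s
Δx = v₀t + ½at² = 13.0·2 + 0.5·1.1·2² = 28.2 m

Phase 2 (constant speed): v₀ = 15.2 m/s, a = 0 m/s².
Constant speed: t = d/v = 189/15.2 = 12.4 s
Total distance = 28.2 + 189 = 217 m

217.20 m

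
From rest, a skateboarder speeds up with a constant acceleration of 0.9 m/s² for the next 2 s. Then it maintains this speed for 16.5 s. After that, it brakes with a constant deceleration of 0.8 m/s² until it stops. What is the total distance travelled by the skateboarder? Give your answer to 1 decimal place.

Phase 1 (accelerating): v₀ = 0 m/s, a = 0.9 m/s².
v = v₀ + at = 0 + (0.9)(2) = 1.80 m/s
Δx = v₀t + ½at² = 0·2 + 0.5·0.9·2² = 1.80 m

Phase 2 (constant speed): v₀ = 1.80 m/s, a = 0 m/s².
v = v₀ + at = 1.80 + (0)(16.5) = 1.80 m/s
Δx = v₀t + ½at² = 1.80·16.5 + 0.5·0·16.5² = 29.7 m

Phase 3 (decelerating): v₀ = 1.80 m/s, a = -0.8 m/s².
v = v₀ + at → t = (0 − 1.80) / -0.8 = 2.25 s
v² = v₀² + 2aΔx → Δx = (0² − 1.80²)/(2·-0.8) = 2.02 m
Total distance = 1.80 + 29.7 + 2.02 = 33.5 m

33.5 m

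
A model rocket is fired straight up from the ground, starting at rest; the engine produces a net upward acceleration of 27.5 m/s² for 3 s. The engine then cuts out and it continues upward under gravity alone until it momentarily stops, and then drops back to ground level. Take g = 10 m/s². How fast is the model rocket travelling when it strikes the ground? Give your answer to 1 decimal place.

96.3 m/s

Phase 1 (powered ascent): v₀ = 0 m/s, a = 27.5 m/s².
v = v₀ + at = 0 + (27.5)(3) = 82.5 m/s
Δx = v₀t + ½at² = 0·3 + 0.5·27.5·3² = 124 m

Phase 2 (coasting upward): v₀ = 82.5 m/s, a = -10 m/s².
v = v₀ + at → t = (0 − 82.5) / -10 = 8.25 s
v² = v₀² + 2aΔx → Δx = (0² − 82.5²)/(2·-10) = 340 m

Phase 3 (free fall): v₀ = 0 m/s, a = -10 m/s².
Falls 464 m from rest: t = √(2·464/10) = 9.63 s; v = g·t = 96.3 m/s.
Impact speed = 96.3 m/s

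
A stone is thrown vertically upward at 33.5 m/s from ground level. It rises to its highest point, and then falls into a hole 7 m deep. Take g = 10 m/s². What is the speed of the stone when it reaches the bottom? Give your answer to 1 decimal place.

Phase 1 (rising): v₀ = 33.5 m/s, a = -10 m/s².
v = v₀ + at → t = (0 − 33.5) / -10 = 3.35 s
v² = v₀² + 2aΔx → Δx = (0² − 33.5²)/(2·-10) = 56.1 m

Phase 2 (falling): v₀ = 0 m/s, a = -10 m/s².
Falls 63.1 m from rest: t = √(2·63.1/10) = 3.55 s; v = g·t = 35.5 m/s.
Final speed = 35.5 m/s

35.5 m/s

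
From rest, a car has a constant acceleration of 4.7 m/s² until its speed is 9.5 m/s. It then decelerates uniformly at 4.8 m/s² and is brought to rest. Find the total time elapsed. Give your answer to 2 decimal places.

Phase 1 (accelerating): v₀ = 0 m/s, a = 4.7 m/s².
v = v₀ + at → t = (9.5 − 0) / 4.7 = 2.02 s
v² = v₀² + 2aΔx → Δx = (9.5² − 0²)/(2·4.7) = 9.60 m

Phase 2 (decelerating): v₀ = 9.50 m/s, a = -4.8 m/s².
v = v₀ + at → t = (0 − 9.50) / -4.8 = 1.98 s
v² = v₀² + 2aΔx → Δx = (0² − 9.50²)/(2·-4.8) = 9.40 m
Total time = 2.02 + 1.98 = 4.00 s

4.00 s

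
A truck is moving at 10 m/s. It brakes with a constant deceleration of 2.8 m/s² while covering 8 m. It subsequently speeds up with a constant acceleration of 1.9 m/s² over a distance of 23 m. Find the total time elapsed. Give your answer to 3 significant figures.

3.29 s

Phase 1 (decelerating): v₀ = 10.0 m/s, a = -2.8 m/s².
v² = v₀² + 2aΔx = 10.0² + 2·-2.8·8 = 55.2 → v = 7.43 m/s
t = (v − v₀)/a = (7.43 − 10.0)/-2.8 = 0.918 s

Phase 2 (accelerating): v₀ = 7.43 m/s, a = 1.9 m/s².
v² = v₀² + 2aΔx = 7.43² + 2·1.9·23 = 143 → v = 11.9 m/s
t = (v − v₀)/a = (11.9 − 7.43)/1.9 = 2.37 s
Total time = 0.918 + 2.37 = 3.29 s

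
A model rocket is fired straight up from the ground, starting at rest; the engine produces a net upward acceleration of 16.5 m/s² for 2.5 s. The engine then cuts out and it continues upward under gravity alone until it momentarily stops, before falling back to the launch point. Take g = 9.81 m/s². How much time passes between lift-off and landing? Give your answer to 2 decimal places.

12.01 s

Phase 1 (powered ascent): v₀ = 0 m/s, a = 16.5 m/s².
v = v₀ + at = 0 + (16.5)(2.5) = 41.2 m/s
Δx = v₀t + ½at² = 0·2.5 + 0.5·16.5·2.5² = 51.6 m

Phase 2 (coasting upward): v₀ = 41.2 m/s, a = -9.81 m/s².
v = v₀ + at → t = (0 − 41.2) / -9.81 = 4.20 s
v² = v₀² + 2aΔx → Δx = (0² − 41.2²)/(2·-9.81) = 86.7 m

Phase 3 (free fall): v₀ = 0 m/s, a = -9.81 m/s².
Falls 138 m from rest: t = √(2·138/9.81) = 5.31 s; v = g·t = 52.1 m/s.
Total time = 2.50 + 4.20 + 5.31 = 12.0 s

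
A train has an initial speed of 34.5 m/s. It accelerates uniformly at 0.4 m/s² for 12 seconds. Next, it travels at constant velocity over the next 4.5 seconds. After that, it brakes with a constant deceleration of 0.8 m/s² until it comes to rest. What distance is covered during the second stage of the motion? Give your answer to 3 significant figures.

177 m

Phase 1 (accelerating): v₀ = 34.5 m/s, a = 0.4 m/s².
v = v₀ + at = 34.5 + (0.4)(12) = 39.3 m/s
Δx = v₀t + ½at² = 34.5·12 + 0.5·0.4·12² = 443 m

Phase 2 (constant speed): v₀ = 39.3 m/s, a = 0 m/s².
v = v₀ + at = 39.3 + (0)(4.5) = 39.3 m/s
Δx = v₀t + ½at² = 39.3·4.5 + 0.5·0·4.5² = 177 m
Distance in phase 2 = 177 m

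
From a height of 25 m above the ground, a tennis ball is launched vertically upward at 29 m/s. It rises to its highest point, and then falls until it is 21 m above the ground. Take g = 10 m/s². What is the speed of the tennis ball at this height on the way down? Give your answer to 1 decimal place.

30.3 m/s

Phase 1 (rising): v₀ = 29.0 m/s, a = -10 m/s².
v = v₀ + at → t = (0 − 29.0) / -10 = 2.90 s
v² = v₀² + 2aΔx → Δx = (0² − 29.0²)/(2·-10) = 42.0 m

Phase 2 (falling): v₀ = 0 m/s, a = -10 m/s².
Falls 46.0 m from rest: t = √(2·46.0/10) = 3.03 s; v = g·t = 30.3 m/s.
Final speed = 30.3 m/s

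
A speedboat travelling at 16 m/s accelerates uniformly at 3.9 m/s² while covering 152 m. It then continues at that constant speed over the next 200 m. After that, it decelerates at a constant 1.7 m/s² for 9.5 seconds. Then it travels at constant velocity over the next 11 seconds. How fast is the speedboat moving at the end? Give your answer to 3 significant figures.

Phase 1 (accelerating): v₀ = 16.0 m/s, a = 3.9 m/s².
v² = v₀² + 2aΔx = 16.0² + 2·3.9·152 = 1440 → v = 38.0 m/s
t = (v − v₀)/a = (38.0 − 16.0)/3.9 = 5.63 s

Phase 2 (constant speed): v₀ = 38.0 m/s, a = 0 m/s².
Constant speed: t = d/v = 200/38.0 = 5.27 s

Phase 3 (decelerating): v₀ = 38.0 m/s, a = -1.7 m/s².
v = v₀ + at = 38.0 + (-1.7)(9.5) = 21.8 m/s
Δx = v₀t + ½at² = 38.0·9.5 + 0.5·-1.7·9.5² = 284 m

Phase 4 (constant speed): v₀ = 21.8 m/s, a = 0 m/s².
v = v₀ + at = 21.8 + (0)(11) = 21.8 m/s
Δx = v₀t + ½at² = 21.8·11 + 0.5·0·11² = 240 m
Final speed = 21.8 m/s

21.8 m/s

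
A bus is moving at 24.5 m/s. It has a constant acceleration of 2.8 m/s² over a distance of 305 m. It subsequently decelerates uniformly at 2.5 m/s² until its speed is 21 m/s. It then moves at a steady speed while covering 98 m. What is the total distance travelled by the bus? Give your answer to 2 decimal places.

776.45 m

Phase 1 (accelerating): v₀ = 24.5 m/s, a = 2.8 m/s².
v² = v₀² + 2aΔx = 24.5² + 2·2.8·305 = 2310 → v = 48.0 m/s
t = (v − v₀)/a = (48.0 − 24.5)/2.8 = 8.41 s

Phase 2 (decelerating): v₀ = 48.0 m/s, a = -2.5 m/s².
v = v₀ + at → t = (21 − 48.0) / -2.5 = 10.8 s
v² = v₀² + 2aΔx → Δx = (21² − 48.0²)/(2·-2.5) = 373 m

Phase 3 (constant speed): v₀ = 21.0 m/s, a = 0 m/s².
Constant speed: t = d/v = 98/21.0 = 4.67 s
Total distance = 305 + 373 + 98.0 = 776 m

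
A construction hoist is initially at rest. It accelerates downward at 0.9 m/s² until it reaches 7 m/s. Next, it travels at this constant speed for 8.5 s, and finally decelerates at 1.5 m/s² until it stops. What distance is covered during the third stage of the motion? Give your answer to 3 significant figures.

16.3 m

Phase 1 (accelerating): v₀ = 0 m/s, a = 0.9 m/s².
v = v₀ + at → t = (7 − 0) / 0.9 = 7.78 s
v² = v₀² + 2aΔx → Δx = (7² − 0²)/(2·0.9) = 27.2 m

Phase 2 (constant speed): v₀ = 7.00 m/s, a = 0 m/s².
v = v₀ + at = 7.00 + (0)(8.5) = 7.00 m/s
Δx = v₀t + ½at² = 7.00·8.5 + 0.5·0·8.5² = 59.5 m

Phase 3 (decelerating): v₀ = 7.00 m/s, a = -1.5 m/s².
v = v₀ + at → t = (0 − 7.00) / -1.5 = 4.67 s
v² = v₀² + 2aΔx → Δx = (0² − 7.00²)/(2·-1.5) = 16.3 m
Distance in phase 3 = 16.3 m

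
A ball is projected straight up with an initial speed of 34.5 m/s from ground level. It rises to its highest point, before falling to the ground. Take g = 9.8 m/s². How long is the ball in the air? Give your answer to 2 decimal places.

Phase 1 (rising): v₀ = 34.5 m/s, a = -9.8 m/s².
v = v₀ + at → t = (0 − 34.5) / -9.8 = 3.52 s
v² = v₀² + 2aΔx → Δx = (0² − 34.5²)/(2·-9.8) = 60.7 m

Phase 2 (falling): v₀ = 0 m/s, a = -9.8 m/s².
Falls 60.7 m from rest: t = √(2·60.7/9.8) = 3.52 s; v = g·t = 34.5 m/s.
Total time = 3.52 + 3.52 = 7.04 s

7.04 s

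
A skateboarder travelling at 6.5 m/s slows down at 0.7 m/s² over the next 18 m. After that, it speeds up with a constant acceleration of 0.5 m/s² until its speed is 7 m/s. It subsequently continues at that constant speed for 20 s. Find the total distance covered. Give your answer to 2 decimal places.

189.95 m

Phase 1 (decelerating): v₀ = 6.50 m/s, a = -0.7 m/s².
v² = v₀² + 2aΔx = 6.50² + 2·-0.7·18 = 17.1 → v = 4.13 m/s
t = (v − v₀)/a = (4.13 − 6.50)/-0.7 = 3.39 s

Phase 2 (accelerating): v₀ = 4.13 m/s, a = 0.5 m/s².
v = v₀ + at → t = (7 − 4.13) / 0.5 = 5.74 s
v² = v₀² + 2aΔx → Δx = (7² − 4.13²)/(2·0.5) = 31.9 m

Phase 3 (constant speed): v₀ = 7.00 m/s, a = 0 m/s².
v = v₀ + at = 7.00 + (0)(20) = 7.00 m/s
Δx = v₀t + ½at² = 7.00·20 + 0.5·0·20² = 140 m
Total distance = 18.0 + 31.9 + 140 = 190 m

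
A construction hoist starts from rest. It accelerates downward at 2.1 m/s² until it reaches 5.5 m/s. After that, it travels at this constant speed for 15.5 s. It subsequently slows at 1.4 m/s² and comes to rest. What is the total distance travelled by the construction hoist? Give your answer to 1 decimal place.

103.3 m

Phase 1 (accelerating): v₀ = 0 m/s, a = 2.1 m/s².
v = v₀ + at → t = (5.5 − 0) / 2.1 = 2.62 s
v² = v₀² + 2aΔx → Δx = (5.5² − 0²)/(2·2.1) = 7.20 m

Phase 2 (constant speed): v₀ = 5.50 m/s, a = 0 m/s².
v = v₀ + at = 5.50 + (0)(15.5) = 5.50 m/s
Δx = v₀t + ½at² = 5.50·15.5 + 0.5·0·15.5² = 85.2 m

Phase 3 (decelerating): v₀ = 5.50 m/s, a = -1.4 m/s².
v = v₀ + at → t = (0 − 5.50) / -1.4 = 3.93 s
v² = v₀² + 2aΔx → Δx = (0² − 5.50²)/(2·-1.4) = 10.8 m
Total distance = 7.20 + 85.2 + 10.8 = 103 m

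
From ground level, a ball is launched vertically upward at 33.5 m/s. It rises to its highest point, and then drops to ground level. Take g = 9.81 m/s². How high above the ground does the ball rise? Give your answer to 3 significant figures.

Phase 1 (rising): v₀ = 33.5 m/s, a = -9.81 m/s².
v = v₀ + at → t = (0 − 33.5) / -9.81 = 3.41 s
v² = v₀² + 2aΔx → Δx = (0² − 33.5²)/(2·-9.81) = 57.2 m
Maximum height = 57.2 m

57.2 m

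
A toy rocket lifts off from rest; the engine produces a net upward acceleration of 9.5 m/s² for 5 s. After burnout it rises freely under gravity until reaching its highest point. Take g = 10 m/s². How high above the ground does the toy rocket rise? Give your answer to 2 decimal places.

Phase 1 (powered ascent): v₀ = 0 m/s, a = 9.5 m/s².
v = v₀ + at = 0 + (9.5)(5) = 47.5 m/s
Δx = v₀t + ½at² = 0·5 + 0.5·9.5·5² = 119 m

Phase 2 (coasting upward): v₀ = 47.5 m/s, a = -10 m/s².
v = v₀ + at → t = (0 − 47.5) / -10 = 4.75 s
v² = v₀² + 2aΔx → Δx = (0² − 47.5²)/(2·-10) = 113 m
Maximum height = 119 + 113 = 232 m

231.56 m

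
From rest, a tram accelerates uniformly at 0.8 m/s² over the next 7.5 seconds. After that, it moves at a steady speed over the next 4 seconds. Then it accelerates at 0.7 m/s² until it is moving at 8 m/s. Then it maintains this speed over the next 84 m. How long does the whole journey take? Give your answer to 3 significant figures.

Phase 1 (accelerating): v₀ = 0 m/s, a = 0.8 m/s².
v = v₀ + at = 0 + (0.8)(7.5) = 6.00 m/s
Δx = v₀t + ½at² = 0·7.5 + 0.5·0.8·7.5² = 22.5 m

Phase 2 (constant speed): v₀ = 6.00 m/s, a = 0 m/s².
v = v₀ + at = 6.00 + (0)(4) = 6.00 m/s
Δx = v₀t + ½at² = 6.00·4 + 0.5·0·4² = 24.0 m

Phase 3 (accelerating): v₀ = 6.00 m/s, a = 0.7 m/s².
v = v₀ + at → t = (8 − 6.00) / 0.7 = 2.86 s
v² = v₀² + 2aΔx → Δx = (8² − 6.00²)/(2·0.7) = 20.0 m

Phase 4 (constant speed): v₀ = 8.00 m/s, a = 0 m/s².
Constant speed: t = d/v = 84/8.00 = 10.5 s
Total time = 7.50 + 4.00 + 2.86 + 10.5 = 24.9 s

24.9 s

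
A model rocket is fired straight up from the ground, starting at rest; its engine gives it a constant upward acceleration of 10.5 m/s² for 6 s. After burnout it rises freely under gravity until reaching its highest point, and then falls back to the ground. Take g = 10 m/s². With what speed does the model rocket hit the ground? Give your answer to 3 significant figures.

88.0 m/s

Phase 1 (powered ascent): v₀ = 0 m/s, a = 10.5 m/s².
v = v₀ + at = 0 + (10.5)(6) = 63.0 m/s
Δx = v₀t + ½at² = 0·6 + 0.5·10.5·6² = 189 m

Phase 2 (coasting upward): v₀ = 63.0 m/s, a = -10 m/s².
v = v₀ + at → t = (0 − 63.0) / -10 = 6.30 s
v² = v₀² + 2aΔx → Δx = (0² − 63.0²)/(2·-10) = 198 m

Phase 3 (free fall): v₀ = 0 m/s, a = -10 m/s².
Falls 387 m from rest: t = √(2·387/10) = 8.80 s; v = g·t = 88.0 m/s.
Impact speed = 88.0 m/s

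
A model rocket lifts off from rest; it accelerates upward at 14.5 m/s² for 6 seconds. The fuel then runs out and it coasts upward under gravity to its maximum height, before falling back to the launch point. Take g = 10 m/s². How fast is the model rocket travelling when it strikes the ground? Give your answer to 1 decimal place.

113.1 m/s

Phase 1 (powered ascent): v₀ = 0 m/s, a = 14.5 m/s².
v = v₀ + at = 0 + (14.5)(6) = 87.0 m/s
Δx = v₀t + ½at² = 0·6 + 0.5·14.5·6² = 261 m

Phase 2 (coasting upward): v₀ = 87.0 m/s, a = -10 m/s².
v = v₀ + at → t = (0 − 87.0) / -10 = 8.70 s
v² = v₀² + 2aΔx → Δx = (0² − 87.0²)/(2·-10) = 378 m

Phase 3 (free fall): v₀ = 0 m/s, a = -10 m/s².
Falls 639 m from rest: t = √(2·639/10) = 11.3 s; v = g·t = 113 m/s.
Impact speed = 113 m/s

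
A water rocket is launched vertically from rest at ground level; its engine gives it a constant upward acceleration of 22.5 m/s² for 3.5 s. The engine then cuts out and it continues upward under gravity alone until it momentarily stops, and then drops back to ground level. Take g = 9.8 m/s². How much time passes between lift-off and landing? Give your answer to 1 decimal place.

21.2 s

Phase 1 (powered ascent): v₀ = 0 m/s, a = 22.5 m/s².
v = v₀ + at = 0 + (22.5)(3.5) = 78.8 m/s
Δx = v₀t + ½at² = 0·3.5 + 0.5·22.5·3.5² = 138 m

Phase 2 (coasting upward): v₀ = 78.8 m/s, a = -9.8 m/s².
v = v₀ + at → t = (0 − 78.8) / -9.8 = 8.04 s
v² = v₀² + 2aΔx → Δx = (0² − 78.8²)/(2·-9.8) = 316 m

Phase 3 (free fall): v₀ = 0 m/s, a = -9.8 m/s².
Falls 454 m from rest: t = √(2·454/9.8) = 9.63 s; v = g·t = 94.4 m/s.
Total time = 3.50 + 8.04 + 9.63 = 21.2 s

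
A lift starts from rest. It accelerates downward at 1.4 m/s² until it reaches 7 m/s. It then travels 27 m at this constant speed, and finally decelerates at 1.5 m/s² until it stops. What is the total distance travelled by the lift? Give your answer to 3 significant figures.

Phase 1 (accelerating): v₀ = 0 m/s, a = 1.4 m/s².
v = v₀ + at → t = (7 − 0) / 1.4 = 5.00 s
v² = v₀² + 2aΔx → Δx = (7² − 0²)/(2·1.4) = 17.5 m

Phase 2 (constant speed): v₀ = 7.00 m/s, a = 0 m/s².
Constant speed: t = d/v = 27/7.00 = 3.86 s

Phase 3 (decelerating): v₀ = 7.00 m/s, a = -1.5 m/s².
v = v₀ + at → t = (0 − 7.00) / -1.5 = 4.67 s
v² = v₀² + 2aΔx → Δx = (0² − 7.00²)/(2·-1.5) = 16.3 m
Total distance = 17.5 + 27.0 + 16.3 = 60.8 m

60.8 m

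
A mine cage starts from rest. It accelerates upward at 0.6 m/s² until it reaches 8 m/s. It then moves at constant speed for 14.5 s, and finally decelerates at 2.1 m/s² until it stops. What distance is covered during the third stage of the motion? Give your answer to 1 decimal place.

15.2 m

Phase 1 (accelerating): v₀ = 0 m/s, a = 0.6 m/s².
v = v₀ + at → t = (8 − 0) / 0.6 = 13.3 s
v² = v₀² + 2aΔx → Δx = (8² − 0²)/(2·0.6) = 53.3 m

Phase 2 (constant speed): v₀ = 8.00 m/s, a = 0 m/s².
v = v₀ + at = 8.00 + (0)(14.5) = 8.00 m/s
Δx = v₀t + ½at² = 8.00·14.5 + 0.5·0·14.5² = 116 m

Phase 3 (decelerating): v₀ = 8.00 m/s, a = -2.1 m/s².
v = v₀ + at → t = (0 − 8.00) / -2.1 = 3.81 s
v² = v₀² + 2aΔx → Δx = (0² − 8.00²)/(2·-2.1) = 15.2 m
Distance in phase 3 = 15.2 m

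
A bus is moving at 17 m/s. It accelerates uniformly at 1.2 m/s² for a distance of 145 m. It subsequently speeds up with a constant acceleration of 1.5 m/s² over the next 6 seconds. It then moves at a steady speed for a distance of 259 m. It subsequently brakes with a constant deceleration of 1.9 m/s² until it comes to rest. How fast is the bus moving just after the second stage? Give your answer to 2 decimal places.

Phase 1 (accelerating): v₀ = 17.0 m/s, a = 1.2 m/s².
v² = v₀² + 2aΔx = 17.0² + 2·1.2·145 = 637 → v = 25.2 m/s
t = (v − v₀)/a = (25.2 − 17.0)/1.2 = 6.87 s

Phase 2 (accelerating): v₀ = 25.2 m/s, a = 1.5 m/s².
v = v₀ + at = 25.2 + (1.5)(6) = 34.2 m/s
Δx = v₀t + ½at² = 25.2·6 + 0.5·1.5·6² = 178 m
Speed at end of phase 2 = 34.2 m/s

34.24 m/s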